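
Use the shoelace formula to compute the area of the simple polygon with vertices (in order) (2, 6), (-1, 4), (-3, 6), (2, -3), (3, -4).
Area = 22

Shoelace formula: Area = (1/2) |Σ_i (x_i · y_{i+1} − x_{i+1} · y_i)| (indices mod n). Compute each cross term:
  (2)(4) − (-1)(6) = 14
  (-1)(6) − (-3)(4) = 6
  (-3)(-3) − (2)(6) = -3
  (2)(-4) − (3)(-3) = 1
  (3)(6) − (2)(-4) = 26
Sum = 44, so (signed) Area = 44/2 = 22, |Area| = 22.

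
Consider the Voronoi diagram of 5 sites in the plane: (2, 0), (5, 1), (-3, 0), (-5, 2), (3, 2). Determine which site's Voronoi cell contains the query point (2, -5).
Nearest site = (2, 0)

The Voronoi cell of site s contains exactly those query points closer to s than to any other site. Compute squared distances from q = (2, -5) to each site:
  (2 − 2)² + (0 − -5)² = 25
  (5 − 2)² + (1 − -5)² = 45
  (-3 − 2)² + (0 − -5)² = 50
  (3 − 2)² + (2 − -5)² = 50
  (-5 − 2)² + (2 − -5)² = 98
Minimum is attained by (2, 0), so q lies in its Voronoi cell.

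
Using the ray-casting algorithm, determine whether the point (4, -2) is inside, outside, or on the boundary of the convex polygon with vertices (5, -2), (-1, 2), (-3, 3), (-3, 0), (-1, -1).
The point (4, -2) lies strictly outside the polygon

Cast a horizontal ray to the right from the query point and count how many polygon edges it crosses (each edge strictly once or zero times, handled with the usual half-open convention). 
Parity of crossings → even ⇒ outside.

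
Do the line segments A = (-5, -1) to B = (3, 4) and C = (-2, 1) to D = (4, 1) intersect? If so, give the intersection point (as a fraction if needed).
Yes; intersection at (-9/5, 1) (t = 2/5 on AB, s = 1/30 on CD)

Parametrize AB as A + t(B − A) = (-5 + 8 t, -1 + 5 t) and CD as C + s(D − C) = (-2 + 6 s, 1 + 0 s). Solve the linear system for (t, s). Determinant = 30 ≠ 0, so a unique intersection of the containing lines exists. Solution: t = 2/5, s = 1/30 — both in [0, 1], so the segments cross. Intersection point: (-9/5, 1).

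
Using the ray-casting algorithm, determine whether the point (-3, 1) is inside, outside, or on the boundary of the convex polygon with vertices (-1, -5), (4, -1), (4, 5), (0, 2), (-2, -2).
The point (-3, 1) lies strictly outside the polygon

Cast a horizontal ray to the right from the query point and count how many polygon edges it crosses (each edge strictly once or zero times, handled with the usual half-open convention). 
Parity of crossings → even ⇒ outside.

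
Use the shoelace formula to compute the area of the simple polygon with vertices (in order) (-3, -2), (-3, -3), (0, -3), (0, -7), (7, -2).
Area = 41/2

Shoelace formula: Area = (1/2) |Σ_i (x_i · y_{i+1} − x_{i+1} · y_i)| (indices mod n). Compute each cross term:
  (-3)(-3) − (-3)(-2) = 3
  (-3)(-3) − (0)(-3) = 9
  (0)(-7) − (0)(-3) = 0
  (0)(-2) − (7)(-7) = 49
  (7)(-2) − (-3)(-2) = -20
Sum = 41, so (signed) Area = 41/2 = 41/2, |Area| = 41/2.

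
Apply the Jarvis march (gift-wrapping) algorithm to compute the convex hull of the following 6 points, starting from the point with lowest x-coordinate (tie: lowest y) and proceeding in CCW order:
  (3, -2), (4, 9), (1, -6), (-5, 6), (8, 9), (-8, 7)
Hull (CCW) = [(-8, 7), (1, -6), (3, -2), (8, 9), (4, 9)]

Jarvis march: at each step, from the current hull vertex p, select the next vertex q as the point such that every other point lies strictly to the left of (or on) the directed line p → q. (Equivalently: for every other point r, the cross product (q − p) × (r − p) ≥ 0.)
Starting point (lowest x, tie lowest y): (-8, 7). Wrap until returning to start. Resulting hull: (-8, 7), (1, -6), (3, -2), (8, 9), (4, 9).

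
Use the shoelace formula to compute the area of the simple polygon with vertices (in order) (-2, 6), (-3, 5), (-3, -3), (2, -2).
Area = 26

Shoelace formula: Area = (1/2) |Σ_i (x_i · y_{i+1} − x_{i+1} · y_i)| (indices mod n). Compute each cross term:
  (-2)(5) − (-3)(6) = 8
  (-3)(-3) − (-3)(5) = 24
  (-3)(-2) − (2)(-3) = 12
  (2)(6) − (-2)(-2) = 8
Sum = 52, so (signed) Area = 52/2 = 26, |Area| = 26.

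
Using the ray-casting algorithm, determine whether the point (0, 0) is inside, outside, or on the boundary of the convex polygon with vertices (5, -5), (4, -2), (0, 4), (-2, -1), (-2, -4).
The point (0, 0) lies strictly inside the polygon

Cast a horizontal ray to the right from the query point and count how many polygon edges it crosses (each edge strictly once or zero times, handled with the usual half-open convention). 
Parity of crossings → odd ⇒ inside.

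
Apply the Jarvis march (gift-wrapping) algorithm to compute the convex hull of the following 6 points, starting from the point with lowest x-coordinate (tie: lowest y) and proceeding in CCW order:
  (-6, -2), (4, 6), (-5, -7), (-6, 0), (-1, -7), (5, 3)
Hull (CCW) = [(-6, -2), (-5, -7), (-1, -7), (5, 3), (4, 6), (-6, 0)]

Jarvis march: at each step, from the current hull vertex p, select the next vertex q as the point such that every other point lies strictly to the left of (or on) the directed line p → q. (Equivalently: for every other point r, the cross product (q − p) × (r − p) ≥ 0.)
Starting point (lowest x, tie lowest y): (-6, -2). Wrap until returning to start. Resulting hull: (-6, -2), (-5, -7), (-1, -7), (5, 3), (4, 6), (-6, 0).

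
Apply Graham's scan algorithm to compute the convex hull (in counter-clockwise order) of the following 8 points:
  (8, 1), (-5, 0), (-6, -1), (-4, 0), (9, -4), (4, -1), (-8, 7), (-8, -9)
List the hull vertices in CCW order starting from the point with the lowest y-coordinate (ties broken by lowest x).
Hull (CCW) = [(-8, -9), (9, -4), (8, 1), (-8, 7)]

Graham scan procedure:
  1. Find the pivot p₀ = point with lowest y (tie → lowest x): (-8, -9).
  2. Sort the remaining points by polar angle around p₀.
  3. Walk through sorted points, maintaining a stack; pop the top while the last three entries make a non-left turn (cross product ≤ 0).
  4. Final stack is the convex hull in CCW order: (-8, -9), (9, -4), (8, 1), (-8, 7).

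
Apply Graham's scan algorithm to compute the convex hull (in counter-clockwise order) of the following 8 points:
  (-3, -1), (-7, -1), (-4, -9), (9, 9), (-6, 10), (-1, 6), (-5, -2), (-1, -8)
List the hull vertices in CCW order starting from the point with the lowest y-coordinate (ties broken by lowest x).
Hull (CCW) = [(-4, -9), (-1, -8), (9, 9), (-6, 10), (-7, -1)]

Graham scan procedure:
  1. Find the pivot p₀ = point with lowest y (tie → lowest x): (-4, -9).
  2. Sort the remaining points by polar angle around p₀.
  3. Walk through sorted points, maintaining a stack; pop the top while the last three entries make a non-left turn (cross product ≤ 0).
  4. Final stack is the convex hull in CCW order: (-4, -9), (-1, -8), (9, 9), (-6, 10), (-7, -1).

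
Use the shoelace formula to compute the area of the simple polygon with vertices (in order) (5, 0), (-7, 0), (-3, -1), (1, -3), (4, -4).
Area = 45/2

Shoelace formula: Area = (1/2) |Σ_i (x_i · y_{i+1} − x_{i+1} · y_i)| (indices mod n). Compute each cross term:
  (5)(0) − (-7)(0) = 0
  (-7)(-1) − (-3)(0) = 7
  (-3)(-3) − (1)(-1) = 10
  (1)(-4) − (4)(-3) = 8
  (4)(0) − (5)(-4) = 20
Sum = 45, so (signed) Area = 45/2 = 45/2, |Area| = 45/2.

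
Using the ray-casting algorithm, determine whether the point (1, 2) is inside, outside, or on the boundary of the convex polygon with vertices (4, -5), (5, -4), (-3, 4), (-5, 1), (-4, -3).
The point (1, 2) lies strictly outside the polygon

Cast a horizontal ray to the right from the query point and count how many polygon edges it crosses (each edge strictly once or zero times, handled with the usual half-open convention). 
Parity of crossings → even ⇒ outside.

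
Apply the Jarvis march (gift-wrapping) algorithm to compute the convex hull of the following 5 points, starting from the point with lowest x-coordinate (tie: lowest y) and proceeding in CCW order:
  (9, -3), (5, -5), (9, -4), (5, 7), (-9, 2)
Hull (CCW) = [(-9, 2), (5, -5), (9, -4), (9, -3), (5, 7)]

Jarvis march: at each step, from the current hull vertex p, select the next vertex q as the point such that every other point lies strictly to the left of (or on) the directed line p → q. (Equivalently: for every other point r, the cross product (q − p) × (r − p) ≥ 0.)
Starting point (lowest x, tie lowest y): (-9, 2). Wrap until returning to start. Resulting hull: (-9, 2), (5, -5), (9, -4), (9, -3), (5, 7).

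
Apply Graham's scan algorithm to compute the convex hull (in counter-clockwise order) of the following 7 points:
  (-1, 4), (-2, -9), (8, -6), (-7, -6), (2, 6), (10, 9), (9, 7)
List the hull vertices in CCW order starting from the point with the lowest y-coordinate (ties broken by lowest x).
Hull (CCW) = [(-2, -9), (8, -6), (10, 9), (2, 6), (-1, 4), (-7, -6)]

Graham scan procedure:
  1. Find the pivot p₀ = point with lowest y (tie → lowest x): (-2, -9).
  2. Sort the remaining points by polar angle around p₀.
  3. Walk through sorted points, maintaining a stack; pop the top while the last three entries make a non-left turn (cross product ≤ 0).
  4. Final stack is the convex hull in CCW order: (-2, -9), (8, -6), (10, 9), (2, 6), (-1, 4), (-7, -6).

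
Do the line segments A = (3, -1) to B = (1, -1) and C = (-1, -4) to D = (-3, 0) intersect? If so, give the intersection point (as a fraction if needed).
No (intersection of containing lines falls outside at least one segment)

Parametrize and solve: t = 11/4, s = 3/4. At least one of these is outside [0, 1], so the segments do not intersect.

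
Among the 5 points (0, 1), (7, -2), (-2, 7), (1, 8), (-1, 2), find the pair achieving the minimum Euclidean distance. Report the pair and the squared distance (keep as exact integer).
Pair = ((0, 1), (-1, 2)); squared distance = 2

Compute all C(5, 2) = 10 pairwise squared distances (x_i − x_j)² + (y_i − y_j)². The minimum is 2, attained by the pair ((0, 1), (-1, 2)).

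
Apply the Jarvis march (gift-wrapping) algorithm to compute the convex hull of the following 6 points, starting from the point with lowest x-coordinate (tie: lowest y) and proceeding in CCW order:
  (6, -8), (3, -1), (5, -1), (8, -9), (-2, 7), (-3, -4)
Hull (CCW) = [(-3, -4), (8, -9), (5, -1), (-2, 7)]

Jarvis march: at each step, from the current hull vertex p, select the next vertex q as the point such that every other point lies strictly to the left of (or on) the directed line p → q. (Equivalently: for every other point r, the cross product (q − p) × (r − p) ≥ 0.)
Starting point (lowest x, tie lowest y): (-3, -4). Wrap until returning to start. Resulting hull: (-3, -4), (8, -9), (5, -1), (-2, 7).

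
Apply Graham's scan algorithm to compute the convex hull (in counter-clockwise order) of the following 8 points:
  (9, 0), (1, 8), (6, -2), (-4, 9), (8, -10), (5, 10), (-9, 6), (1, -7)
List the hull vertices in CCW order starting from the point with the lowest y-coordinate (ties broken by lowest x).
Hull (CCW) = [(8, -10), (9, 0), (5, 10), (-4, 9), (-9, 6), (1, -7)]

Graham scan procedure:
  1. Find the pivot p₀ = point with lowest y (tie → lowest x): (8, -10).
  2. Sort the remaining points by polar angle around p₀.
  3. Walk through sorted points, maintaining a stack; pop the top while the last three entries make a non-left turn (cross product ≤ 0).
  4. Final stack is the convex hull in CCW order: (8, -10), (9, 0), (5, 10), (-4, 9), (-9, 6), (1, -7).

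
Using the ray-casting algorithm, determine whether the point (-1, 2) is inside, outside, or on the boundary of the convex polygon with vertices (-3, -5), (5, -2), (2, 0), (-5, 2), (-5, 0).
The point (-1, 2) lies strictly outside the polygon

Cast a horizontal ray to the right from the query point and count how many polygon edges it crosses (each edge strictly once or zero times, handled with the usual half-open convention). 
Parity of crossings → even ⇒ outside.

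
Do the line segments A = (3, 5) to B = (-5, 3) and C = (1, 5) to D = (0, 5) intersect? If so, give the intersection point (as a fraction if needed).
No (intersection of containing lines falls outside at least one segment)

Parametrize and solve: t = 0, s = -2. At least one of these is outside [0, 1], so the segments do not intersect.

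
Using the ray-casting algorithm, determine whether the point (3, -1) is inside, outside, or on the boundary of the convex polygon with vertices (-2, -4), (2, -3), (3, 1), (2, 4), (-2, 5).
The point (3, -1) lies strictly outside the polygon

Cast a horizontal ray to the right from the query point and count how many polygon edges it crosses (each edge strictly once or zero times, handled with the usual half-open convention). 
Parity of crossings → even ⇒ outside.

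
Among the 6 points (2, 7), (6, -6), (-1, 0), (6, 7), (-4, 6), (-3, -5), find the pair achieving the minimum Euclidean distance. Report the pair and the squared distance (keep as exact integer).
Pair = ((2, 7), (6, 7)); squared distance = 16

Compute all C(6, 2) = 15 pairwise squared distances (x_i − x_j)² + (y_i − y_j)². The minimum is 16, attained by the pair ((2, 7), (6, 7)).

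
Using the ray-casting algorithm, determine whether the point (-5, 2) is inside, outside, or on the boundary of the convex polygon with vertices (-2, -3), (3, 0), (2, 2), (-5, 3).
The point (-5, 2) lies strictly outside the polygon

Cast a horizontal ray to the right from the query point and count how many polygon edges it crosses (each edge strictly once or zero times, handled with the usual half-open convention). 
Parity of crossings → even ⇒ outside.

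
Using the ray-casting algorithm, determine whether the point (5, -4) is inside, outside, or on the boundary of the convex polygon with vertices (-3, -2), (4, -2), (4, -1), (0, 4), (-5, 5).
The point (5, -4) lies strictly outside the polygon

Cast a horizontal ray to the right from the query point and count how many polygon edges it crosses (each edge strictly once or zero times, handled with the usual half-open convention). 
Parity of crossings → even ⇒ outside.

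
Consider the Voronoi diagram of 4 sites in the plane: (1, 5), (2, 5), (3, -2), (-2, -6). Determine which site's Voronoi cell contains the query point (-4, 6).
Nearest site = (1, 5)

The Voronoi cell of site s contains exactly those query points closer to s than to any other site. Compute squared distances from q = (-4, 6) to each site:
  (1 − -4)² + (5 − 6)² = 26
  (2 − -4)² + (5 − 6)² = 37
  (3 − -4)² + (-2 − 6)² = 113
  (-2 − -4)² + (-6 − 6)² = 148
Minimum is attained by (1, 5), so q lies in its Voronoi cell.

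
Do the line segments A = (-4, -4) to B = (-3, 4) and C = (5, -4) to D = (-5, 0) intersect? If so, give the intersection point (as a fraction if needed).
Yes; intersection at (-25/7, -4/7) (t = 3/7 on AB, s = 6/7 on CD)

Parametrize AB as A + t(B − A) = (-4 + 1 t, -4 + 8 t) and CD as C + s(D − C) = (5 + -10 s, -4 + 4 s). Solve the linear system for (t, s). Determinant = -84 ≠ 0, so a unique intersection of the containing lines exists. Solution: t = 3/7, s = 6/7 — both in [0, 1], so the segments cross. Intersection point: (-25/7, -4/7).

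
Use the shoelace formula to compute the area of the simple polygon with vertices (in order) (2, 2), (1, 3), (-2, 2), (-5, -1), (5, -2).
Area = 53/2

Shoelace formula: Area = (1/2) |Σ_i (x_i · y_{i+1} − x_{i+1} · y_i)| (indices mod n). Compute each cross term:
  (2)(3) − (1)(2) = 4
  (1)(2) − (-2)(3) = 8
  (-2)(-1) − (-5)(2) = 12
  (-5)(-2) − (5)(-1) = 15
  (5)(2) − (2)(-2) = 14
Sum = 53, so (signed) Area = 53/2 = 53/2, |Area| = 53/2.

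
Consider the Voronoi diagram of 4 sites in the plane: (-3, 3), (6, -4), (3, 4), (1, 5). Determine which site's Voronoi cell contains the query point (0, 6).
Nearest site = (1, 5)

The Voronoi cell of site s contains exactly those query points closer to s than to any other site. Compute squared distances from q = (0, 6) to each site:
  (1 − 0)² + (5 − 6)² = 2
  (3 − 0)² + (4 − 6)² = 13
  (-3 − 0)² + (3 − 6)² = 18
  (6 − 0)² + (-4 − 6)² = 136
Minimum is attained by (1, 5), so q lies in its Voronoi cell.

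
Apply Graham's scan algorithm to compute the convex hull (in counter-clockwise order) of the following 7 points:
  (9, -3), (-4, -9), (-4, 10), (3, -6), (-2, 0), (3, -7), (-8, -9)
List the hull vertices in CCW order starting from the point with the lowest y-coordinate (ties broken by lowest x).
Hull (CCW) = [(-8, -9), (-4, -9), (3, -7), (9, -3), (-4, 10)]

Graham scan procedure:
  1. Find the pivot p₀ = point with lowest y (tie → lowest x): (-8, -9).
  2. Sort the remaining points by polar angle around p₀.
  3. Walk through sorted points, maintaining a stack; pop the top while the last three entries make a non-left turn (cross product ≤ 0).
  4. Final stack is the convex hull in CCW order: (-8, -9), (-4, -9), (3, -7), (9, -3), (-4, 10).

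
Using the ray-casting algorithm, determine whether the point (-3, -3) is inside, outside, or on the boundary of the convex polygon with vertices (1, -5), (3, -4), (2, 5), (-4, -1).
The point (-3, -3) lies strictly outside the polygon

Cast a horizontal ray to the right from the query point and count how many polygon edges it crosses (each edge strictly once or zero times, handled with the usual half-open convention). 
Parity of crossings → even ⇒ outside.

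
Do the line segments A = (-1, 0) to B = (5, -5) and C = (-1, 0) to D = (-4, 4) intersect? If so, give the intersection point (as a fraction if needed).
Yes; intersection at (-1, 0) (t = 0 on AB, s = 0 on CD)

Parametrize AB as A + t(B − A) = (-1 + 6 t, 0 + -5 t) and CD as C + s(D − C) = (-1 + -3 s, 0 + 4 s). Solve the linear system for (t, s). Determinant = -9 ≠ 0, so a unique intersection of the containing lines exists. Solution: t = 0, s = 0 — both in [0, 1], so the segments cross. Intersection point: (-1, 0).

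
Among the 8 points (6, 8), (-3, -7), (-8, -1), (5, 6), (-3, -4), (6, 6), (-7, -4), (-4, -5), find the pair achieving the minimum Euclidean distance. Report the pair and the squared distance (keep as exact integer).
Pair = ((5, 6), (6, 6)); squared distance = 1

Compute all C(8, 2) = 28 pairwise squared distances (x_i − x_j)² + (y_i − y_j)². The minimum is 1, attained by the pair ((5, 6), (6, 6)).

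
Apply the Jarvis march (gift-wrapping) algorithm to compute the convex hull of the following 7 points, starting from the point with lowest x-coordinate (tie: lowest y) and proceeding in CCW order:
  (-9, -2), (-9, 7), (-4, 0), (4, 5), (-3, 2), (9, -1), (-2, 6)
Hull (CCW) = [(-9, -2), (9, -1), (4, 5), (-2, 6), (-9, 7)]

Jarvis march: at each step, from the current hull vertex p, select the next vertex q as the point such that every other point lies strictly to the left of (or on) the directed line p → q. (Equivalently: for every other point r, the cross product (q − p) × (r − p) ≥ 0.)
Starting point (lowest x, tie lowest y): (-9, -2). Wrap until returning to start. Resulting hull: (-9, -2), (9, -1), (4, 5), (-2, 6), (-9, 7).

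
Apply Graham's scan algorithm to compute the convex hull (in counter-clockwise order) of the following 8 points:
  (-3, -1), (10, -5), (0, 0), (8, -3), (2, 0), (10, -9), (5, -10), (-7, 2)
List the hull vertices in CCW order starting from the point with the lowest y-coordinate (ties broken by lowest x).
Hull (CCW) = [(5, -10), (10, -9), (10, -5), (8, -3), (2, 0), (-7, 2)]

Graham scan procedure:
  1. Find the pivot p₀ = point with lowest y (tie → lowest x): (5, -10).
  2. Sort the remaining points by polar angle around p₀.
  3. Walk through sorted points, maintaining a stack; pop the top while the last three entries make a non-left turn (cross product ≤ 0).
  4. Final stack is the convex hull in CCW order: (5, -10), (10, -9), (10, -5), (8, -3), (2, 0), (-7, 2).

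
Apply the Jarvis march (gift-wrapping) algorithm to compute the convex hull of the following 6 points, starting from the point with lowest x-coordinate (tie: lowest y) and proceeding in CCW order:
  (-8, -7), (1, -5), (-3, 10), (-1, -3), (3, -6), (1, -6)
Hull (CCW) = [(-8, -7), (3, -6), (-3, 10)]

Jarvis march: at each step, from the current hull vertex p, select the next vertex q as the point such that every other point lies strictly to the left of (or on) the directed line p → q. (Equivalently: for every other point r, the cross product (q − p) × (r − p) ≥ 0.)
Starting point (lowest x, tie lowest y): (-8, -7). Wrap until returning to start. Resulting hull: (-8, -7), (3, -6), (-3, 10).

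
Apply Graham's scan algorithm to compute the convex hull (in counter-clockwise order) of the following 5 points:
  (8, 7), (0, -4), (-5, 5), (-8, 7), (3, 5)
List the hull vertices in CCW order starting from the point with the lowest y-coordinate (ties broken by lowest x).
Hull (CCW) = [(0, -4), (8, 7), (-8, 7)]

Graham scan procedure:
  1. Find the pivot p₀ = point with lowest y (tie → lowest x): (0, -4).
  2. Sort the remaining points by polar angle around p₀.
  3. Walk through sorted points, maintaining a stack; pop the top while the last three entries make a non-left turn (cross product ≤ 0).
  4. Final stack is the convex hull in CCW order: (0, -4), (8, 7), (-8, 7).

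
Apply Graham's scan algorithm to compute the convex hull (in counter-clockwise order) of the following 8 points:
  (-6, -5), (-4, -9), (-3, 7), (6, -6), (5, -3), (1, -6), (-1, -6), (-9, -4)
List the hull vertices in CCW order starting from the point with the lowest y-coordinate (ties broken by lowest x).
Hull (CCW) = [(-4, -9), (6, -6), (5, -3), (-3, 7), (-9, -4)]

Graham scan procedure:
  1. Find the pivot p₀ = point with lowest y (tie → lowest x): (-4, -9).
  2. Sort the remaining points by polar angle around p₀.
  3. Walk through sorted points, maintaining a stack; pop the top while the last three entries make a non-left turn (cross product ≤ 0).
  4. Final stack is the convex hull in CCW order: (-4, -9), (6, -6), (5, -3), (-3, 7), (-9, -4).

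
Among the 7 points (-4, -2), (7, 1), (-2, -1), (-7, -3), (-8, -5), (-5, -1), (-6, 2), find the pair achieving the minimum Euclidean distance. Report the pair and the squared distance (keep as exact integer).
Pair = ((-4, -2), (-5, -1)); squared distance = 2

Compute all C(7, 2) = 21 pairwise squared distances (x_i − x_j)² + (y_i − y_j)². The minimum is 2, attained by the pair ((-4, -2), (-5, -1)).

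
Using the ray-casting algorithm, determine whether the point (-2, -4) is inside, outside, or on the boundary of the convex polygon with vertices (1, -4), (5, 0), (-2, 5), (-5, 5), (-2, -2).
The point (-2, -4) lies strictly outside the polygon

Cast a horizontal ray to the right from the query point and count how many polygon edges it crosses (each edge strictly once or zero times, handled with the usual half-open convention). 
Parity of crossings → even ⇒ outside.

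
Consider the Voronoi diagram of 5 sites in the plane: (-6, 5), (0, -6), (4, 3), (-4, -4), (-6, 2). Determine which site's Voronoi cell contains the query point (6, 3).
Nearest site = (4, 3)

The Voronoi cell of site s contains exactly those query points closer to s than to any other site. Compute squared distances from q = (6, 3) to each site:
  (4 − 6)² + (3 − 3)² = 4
  (0 − 6)² + (-6 − 3)² = 117
  (-6 − 6)² + (2 − 3)² = 145
  (-6 − 6)² + (5 − 3)² = 148
  (-4 − 6)² + (-4 − 3)² = 149
Minimum is attained by (4, 3), so q lies in its Voronoi cell.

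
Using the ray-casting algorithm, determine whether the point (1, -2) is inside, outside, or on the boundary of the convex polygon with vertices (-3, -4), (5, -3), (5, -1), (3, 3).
The point (1, -2) lies strictly inside the polygon

Cast a horizontal ray to the right from the query point and count how many polygon edges it crosses (each edge strictly once or zero times, handled with the usual half-open convention). 
Parity of crossings → odd ⇒ inside.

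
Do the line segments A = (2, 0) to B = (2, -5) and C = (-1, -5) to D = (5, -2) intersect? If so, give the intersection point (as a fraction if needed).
Yes; intersection at (2, -7/2) (t = 7/10 on AB, s = 1/2 on CD)

Parametrize AB as A + t(B − A) = (2 + 0 t, 0 + -5 t) and CD as C + s(D − C) = (-1 + 6 s, -5 + 3 s). Solve the linear system for (t, s). Determinant = -30 ≠ 0, so a unique intersection of the containing lines exists. Solution: t = 7/10, s = 1/2 — both in [0, 1], so the segments cross. Intersection point: (2, -7/2).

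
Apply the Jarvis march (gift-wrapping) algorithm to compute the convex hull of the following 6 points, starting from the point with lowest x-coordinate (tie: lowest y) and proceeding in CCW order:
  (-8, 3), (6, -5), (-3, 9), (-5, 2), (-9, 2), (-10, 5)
Hull (CCW) = [(-10, 5), (-9, 2), (6, -5), (-3, 9)]

Jarvis march: at each step, from the current hull vertex p, select the next vertex q as the point such that every other point lies strictly to the left of (or on) the directed line p → q. (Equivalently: for every other point r, the cross product (q − p) × (r − p) ≥ 0.)
Starting point (lowest x, tie lowest y): (-10, 5). Wrap until returning to start. Resulting hull: (-10, 5), (-9, 2), (6, -5), (-3, 9).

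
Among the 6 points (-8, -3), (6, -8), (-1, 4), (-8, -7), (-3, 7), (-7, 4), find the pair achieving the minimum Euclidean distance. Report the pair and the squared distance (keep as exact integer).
Pair = ((-1, 4), (-3, 7)); squared distance = 13

Compute all C(6, 2) = 15 pairwise squared distances (x_i − x_j)² + (y_i − y_j)². The minimum is 13, attained by the pair ((-1, 4), (-3, 7)).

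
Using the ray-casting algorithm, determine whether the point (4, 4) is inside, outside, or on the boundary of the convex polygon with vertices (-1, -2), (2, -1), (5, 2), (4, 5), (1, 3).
The point (4, 4) lies strictly inside the polygon

Cast a horizontal ray to the right from the query point and count how many polygon edges it crosses (each edge strictly once or zero times, handled with the usual half-open convention). 
Parity of crossings → odd ⇒ inside.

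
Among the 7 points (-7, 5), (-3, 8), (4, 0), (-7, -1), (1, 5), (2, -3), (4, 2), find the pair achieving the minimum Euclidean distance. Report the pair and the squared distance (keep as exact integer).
Pair = ((4, 0), (4, 2)); squared distance = 4

Compute all C(7, 2) = 21 pairwise squared distances (x_i − x_j)² + (y_i − y_j)². The minimum is 4, attained by the pair ((4, 0), (4, 2)).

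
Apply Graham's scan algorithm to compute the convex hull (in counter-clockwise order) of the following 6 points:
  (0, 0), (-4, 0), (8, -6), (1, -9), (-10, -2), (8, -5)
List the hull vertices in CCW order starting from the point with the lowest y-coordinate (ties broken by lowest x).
Hull (CCW) = [(1, -9), (8, -6), (8, -5), (0, 0), (-4, 0), (-10, -2)]

Graham scan procedure:
  1. Find the pivot p₀ = point with lowest y (tie → lowest x): (1, -9).
  2. Sort the remaining points by polar angle around p₀.
  3. Walk through sorted points, maintaining a stack; pop the top while the last three entries make a non-left turn (cross product ≤ 0).
  4. Final stack is the convex hull in CCW order: (1, -9), (8, -6), (8, -5), (0, 0), (-4, 0), (-10, -2).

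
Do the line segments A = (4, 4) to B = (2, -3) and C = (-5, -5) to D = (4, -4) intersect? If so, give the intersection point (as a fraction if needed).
No (intersection of containing lines falls outside at least one segment)

Parametrize and solve: t = 72/61, s = 45/61. At least one of these is outside [0, 1], so the segments do not intersect.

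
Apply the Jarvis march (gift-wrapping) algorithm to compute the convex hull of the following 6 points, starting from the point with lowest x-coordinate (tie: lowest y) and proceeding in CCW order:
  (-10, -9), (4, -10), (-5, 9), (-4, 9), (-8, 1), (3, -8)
Hull (CCW) = [(-10, -9), (4, -10), (-4, 9), (-5, 9), (-8, 1)]

Jarvis march: at each step, from the current hull vertex p, select the next vertex q as the point such that every other point lies strictly to the left of (or on) the directed line p → q. (Equivalently: for every other point r, the cross product (q − p) × (r − p) ≥ 0.)
Starting point (lowest x, tie lowest y): (-10, -9). Wrap until returning to start. Resulting hull: (-10, -9), (4, -10), (-4, 9), (-5, 9), (-8, 1).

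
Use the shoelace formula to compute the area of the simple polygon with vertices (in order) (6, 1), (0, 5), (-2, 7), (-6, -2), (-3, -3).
Area = 113/2

Shoelace formula: Area = (1/2) |Σ_i (x_i · y_{i+1} − x_{i+1} · y_i)| (indices mod n). Compute each cross term:
  (6)(5) − (0)(1) = 30
  (0)(7) − (-2)(5) = 10
  (-2)(-2) − (-6)(7) = 46
  (-6)(-3) − (-3)(-2) = 12
  (-3)(1) − (6)(-3) = 15
Sum = 113, so (signed) Area = 113/2 = 113/2, |Area| = 113/2.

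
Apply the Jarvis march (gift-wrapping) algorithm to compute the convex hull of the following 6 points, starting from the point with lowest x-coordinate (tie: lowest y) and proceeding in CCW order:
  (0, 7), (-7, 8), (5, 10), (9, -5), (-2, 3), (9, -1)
Hull (CCW) = [(-7, 8), (-2, 3), (9, -5), (9, -1), (5, 10)]

Jarvis march: at each step, from the current hull vertex p, select the next vertex q as the point such that every other point lies strictly to the left of (or on) the directed line p → q. (Equivalently: for every other point r, the cross product (q − p) × (r − p) ≥ 0.)
Starting point (lowest x, tie lowest y): (-7, 8). Wrap until returning to start. Resulting hull: (-7, 8), (-2, 3), (9, -5), (9, -1), (5, 10).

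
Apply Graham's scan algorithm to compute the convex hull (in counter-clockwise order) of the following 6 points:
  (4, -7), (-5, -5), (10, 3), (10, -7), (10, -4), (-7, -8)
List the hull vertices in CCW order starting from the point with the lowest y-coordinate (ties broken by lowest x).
Hull (CCW) = [(-7, -8), (10, -7), (10, 3), (-5, -5)]

Graham scan procedure:
  1. Find the pivot p₀ = point with lowest y (tie → lowest x): (-7, -8).
  2. Sort the remaining points by polar angle around p₀.
  3. Walk through sorted points, maintaining a stack; pop the top while the last three entries make a non-left turn (cross product ≤ 0).
  4. Final stack is the convex hull in CCW order: (-7, -8), (10, -7), (10, 3), (-5, -5).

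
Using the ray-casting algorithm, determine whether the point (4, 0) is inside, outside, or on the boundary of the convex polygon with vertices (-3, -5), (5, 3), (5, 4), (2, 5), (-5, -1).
The point (4, 0) lies strictly outside the polygon

Cast a horizontal ray to the right from the query point and count how many polygon edges it crosses (each edge strictly once or zero times, handled with the usual half-open convention). 
Parity of crossings → even ⇒ outside.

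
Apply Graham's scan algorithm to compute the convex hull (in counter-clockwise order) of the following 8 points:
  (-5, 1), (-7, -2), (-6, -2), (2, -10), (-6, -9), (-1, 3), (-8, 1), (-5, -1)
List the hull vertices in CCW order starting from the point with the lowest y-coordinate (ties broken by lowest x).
Hull (CCW) = [(2, -10), (-1, 3), (-8, 1), (-6, -9)]

Graham scan procedure:
  1. Find the pivot p₀ = point with lowest y (tie → lowest x): (2, -10).
  2. Sort the remaining points by polar angle around p₀.
  3. Walk through sorted points, maintaining a stack; pop the top while the last three entries make a non-left turn (cross product ≤ 0).
  4. Final stack is the convex hull in CCW order: (2, -10), (-1, 3), (-8, 1), (-6, -9).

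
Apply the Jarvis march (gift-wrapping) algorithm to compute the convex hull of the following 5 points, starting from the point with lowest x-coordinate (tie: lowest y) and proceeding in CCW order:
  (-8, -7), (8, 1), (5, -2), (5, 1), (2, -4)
Hull (CCW) = [(-8, -7), (2, -4), (5, -2), (8, 1), (5, 1)]

Jarvis march: at each step, from the current hull vertex p, select the next vertex q as the point such that every other point lies strictly to the left of (or on) the directed line p → q. (Equivalently: for every other point r, the cross product (q − p) × (r − p) ≥ 0.)
Starting point (lowest x, tie lowest y): (-8, -7). Wrap until returning to start. Resulting hull: (-8, -7), (2, -4), (5, -2), (8, 1), (5, 1).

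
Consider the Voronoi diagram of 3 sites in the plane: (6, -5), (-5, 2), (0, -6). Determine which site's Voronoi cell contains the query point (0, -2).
Nearest site = (0, -6)

The Voronoi cell of site s contains exactly those query points closer to s than to any other site. Compute squared distances from q = (0, -2) to each site:
  (0 − 0)² + (-6 − -2)² = 16
  (-5 − 0)² + (2 − -2)² = 41
  (6 − 0)² + (-5 − -2)² = 45
Minimum is attained by (0, -6), so q lies in its Voronoi cell.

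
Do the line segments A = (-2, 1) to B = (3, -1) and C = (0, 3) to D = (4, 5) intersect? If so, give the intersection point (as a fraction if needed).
No (intersection of containing lines falls outside at least one segment)

Parametrize and solve: t = -2/9, s = -7/9. At least one of these is outside [0, 1], so the segments do not intersect.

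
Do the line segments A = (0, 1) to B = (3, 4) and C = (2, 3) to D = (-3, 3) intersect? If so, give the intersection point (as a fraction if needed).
Yes; intersection at (2, 3) (t = 2/3 on AB, s = 0 on CD)

Parametrize AB as A + t(B − A) = (0 + 3 t, 1 + 3 t) and CD as C + s(D − C) = (2 + -5 s, 3 + 0 s). Solve the linear system for (t, s). Determinant = -15 ≠ 0, so a unique intersection of the containing lines exists. Solution: t = 2/3, s = 0 — both in [0, 1], so the segments cross. Intersection point: (2, 3).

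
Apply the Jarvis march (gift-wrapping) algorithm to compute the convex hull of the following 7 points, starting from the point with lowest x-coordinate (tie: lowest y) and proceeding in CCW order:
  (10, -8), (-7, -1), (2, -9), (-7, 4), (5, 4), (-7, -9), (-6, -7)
Hull (CCW) = [(-7, -9), (2, -9), (10, -8), (5, 4), (-7, 4)]

Jarvis march: at each step, from the current hull vertex p, select the next vertex q as the point such that every other point lies strictly to the left of (or on) the directed line p → q. (Equivalently: for every other point r, the cross product (q − p) × (r − p) ≥ 0.)
Starting point (lowest x, tie lowest y): (-7, -9). Wrap until returning to start. Resulting hull: (-7, -9), (2, -9), (10, -8), (5, 4), (-7, 4).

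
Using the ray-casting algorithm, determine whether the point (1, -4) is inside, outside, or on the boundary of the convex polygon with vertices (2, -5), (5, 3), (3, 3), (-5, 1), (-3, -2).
The point (1, -4) lies strictly inside the polygon

Cast a horizontal ray to the right from the query point and count how many polygon edges it crosses (each edge strictly once or zero times, handled with the usual half-open convention). 
Parity of crossings → odd ⇒ inside.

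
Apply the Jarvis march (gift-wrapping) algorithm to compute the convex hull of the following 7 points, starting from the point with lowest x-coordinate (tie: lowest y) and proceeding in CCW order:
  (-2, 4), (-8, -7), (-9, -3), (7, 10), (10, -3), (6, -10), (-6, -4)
Hull (CCW) = [(-9, -3), (-8, -7), (6, -10), (10, -3), (7, 10), (-2, 4)]

Jarvis march: at each step, from the current hull vertex p, select the next vertex q as the point such that every other point lies strictly to the left of (or on) the directed line p → q. (Equivalently: for every other point r, the cross product (q − p) × (r − p) ≥ 0.)
Starting point (lowest x, tie lowest y): (-9, -3). Wrap until returning to start. Resulting hull: (-9, -3), (-8, -7), (6, -10), (10, -3), (7, 10), (-2, 4).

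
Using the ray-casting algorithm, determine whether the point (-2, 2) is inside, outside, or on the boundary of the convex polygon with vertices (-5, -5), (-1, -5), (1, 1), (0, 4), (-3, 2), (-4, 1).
The point (-2, 2) lies strictly inside the polygon

Cast a horizontal ray to the right from the query point and count how many polygon edges it crosses (each edge strictly once or zero times, handled with the usual half-open convention). 
Parity of crossings → odd ⇒ inside.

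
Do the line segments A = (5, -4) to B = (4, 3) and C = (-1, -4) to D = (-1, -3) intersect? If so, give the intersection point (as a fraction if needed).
No (intersection of containing lines falls outside at least one segment)

Parametrize and solve: t = 6, s = 42. At least one of these is outside [0, 1], so the segments do not intersect.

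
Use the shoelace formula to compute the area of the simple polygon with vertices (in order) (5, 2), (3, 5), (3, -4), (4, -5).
Area = 13

Shoelace formula: Area = (1/2) |Σ_i (x_i · y_{i+1} − x_{i+1} · y_i)| (indices mod n). Compute each cross term:
  (5)(5) − (3)(2) = 19
  (3)(-4) − (3)(5) = -27
  (3)(-5) − (4)(-4) = 1
  (4)(2) − (5)(-5) = 33
Sum = 26, so (signed) Area = 26/2 = 13, |Area| = 13.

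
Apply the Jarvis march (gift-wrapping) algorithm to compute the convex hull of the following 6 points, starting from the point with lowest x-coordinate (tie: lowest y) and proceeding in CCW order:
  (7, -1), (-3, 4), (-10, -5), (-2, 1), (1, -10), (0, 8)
Hull (CCW) = [(-10, -5), (1, -10), (7, -1), (0, 8)]

Jarvis march: at each step, from the current hull vertex p, select the next vertex q as the point such that every other point lies strictly to the left of (or on) the directed line p → q. (Equivalently: for every other point r, the cross product (q − p) × (r − p) ≥ 0.)
Starting point (lowest x, tie lowest y): (-10, -5). Wrap until returning to start. Resulting hull: (-10, -5), (1, -10), (7, -1), (0, 8).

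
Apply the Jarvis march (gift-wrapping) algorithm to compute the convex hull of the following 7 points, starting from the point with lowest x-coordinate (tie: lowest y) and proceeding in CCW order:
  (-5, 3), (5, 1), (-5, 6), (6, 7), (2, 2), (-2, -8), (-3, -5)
Hull (CCW) = [(-5, 3), (-3, -5), (-2, -8), (5, 1), (6, 7), (-5, 6)]

Jarvis march: at each step, from the current hull vertex p, select the next vertex q as the point such that every other point lies strictly to the left of (or on) the directed line p → q. (Equivalently: for every other point r, the cross product (q − p) × (r − p) ≥ 0.)
Starting point (lowest x, tie lowest y): (-5, 3). Wrap until returning to start. Resulting hull: (-5, 3), (-3, -5), (-2, -8), (5, 1), (6, 7), (-5, 6).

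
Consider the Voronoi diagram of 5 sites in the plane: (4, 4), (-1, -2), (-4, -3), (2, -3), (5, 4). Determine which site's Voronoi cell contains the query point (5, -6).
Nearest site = (2, -3)

The Voronoi cell of site s contains exactly those query points closer to s than to any other site. Compute squared distances from q = (5, -6) to each site:
  (2 − 5)² + (-3 − -6)² = 18
  (-1 − 5)² + (-2 − -6)² = 52
  (-4 − 5)² + (-3 − -6)² = 90
  (5 − 5)² + (4 − -6)² = 100
  (4 − 5)² + (4 − -6)² = 101
Minimum is attained by (2, -3), so q lies in its Voronoi cell.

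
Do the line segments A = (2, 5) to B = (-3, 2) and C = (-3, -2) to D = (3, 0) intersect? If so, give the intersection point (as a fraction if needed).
No (intersection of containing lines falls outside at least one segment)

Parametrize and solve: t = 4, s = -5/2. At least one of these is outside [0, 1], so the segments do not intersect.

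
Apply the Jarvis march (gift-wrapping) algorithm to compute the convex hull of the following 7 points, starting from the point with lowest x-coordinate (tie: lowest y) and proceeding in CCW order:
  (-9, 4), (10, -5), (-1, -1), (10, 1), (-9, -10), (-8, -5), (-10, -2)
Hull (CCW) = [(-10, -2), (-9, -10), (10, -5), (10, 1), (-9, 4)]

Jarvis march: at each step, from the current hull vertex p, select the next vertex q as the point such that every other point lies strictly to the left of (or on) the directed line p → q. (Equivalently: for every other point r, the cross product (q − p) × (r − p) ≥ 0.)
Starting point (lowest x, tie lowest y): (-10, -2). Wrap until returning to start. Resulting hull: (-10, -2), (-9, -10), (10, -5), (10, 1), (-9, 4).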